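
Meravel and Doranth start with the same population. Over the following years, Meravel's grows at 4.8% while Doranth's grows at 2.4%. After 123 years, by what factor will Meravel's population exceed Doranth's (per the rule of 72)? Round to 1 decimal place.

Only the 2.4-point difference matters.
72/2.4 ≈ 30.00 years per doubling of the ratio; 123 years gives 4.10 doublings, so ≈ 17.1×.

17.1 times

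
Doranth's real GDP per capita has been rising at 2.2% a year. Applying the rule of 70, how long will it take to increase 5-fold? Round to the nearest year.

Doubling time ≈ 70/2.2 = 31.82 years.
5× is log₂ 5 ≈ 2.32 doublings, so ≈ 2.32 × 31.82 = 74 years.

around 74 years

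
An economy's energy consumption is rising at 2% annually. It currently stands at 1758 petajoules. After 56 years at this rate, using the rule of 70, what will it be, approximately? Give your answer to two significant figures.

about 5300 petajoules

Doubling time ≈ 70/2 = 35.00 years.
56 years is 56/35.00 ≈ 1.60 doublings, a factor of 2^1.60 ≈ 3.03.
1758 × 3.03 ≈ 5300 petajoules.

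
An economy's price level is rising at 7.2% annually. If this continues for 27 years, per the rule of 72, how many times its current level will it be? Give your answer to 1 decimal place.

≈ 6.5 times

Doubling time ≈ 72/7.2 = 10.00 years.
27 years / 10.00 ≈ 2.70 doublings → factor 2^2.70 ≈ 6.5.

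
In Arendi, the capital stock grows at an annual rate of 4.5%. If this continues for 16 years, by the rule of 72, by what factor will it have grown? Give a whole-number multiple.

At 4.5% one doubling takes ≈ 16.00 years; 16 years is 1 of them, so ×2.

roughly 2 times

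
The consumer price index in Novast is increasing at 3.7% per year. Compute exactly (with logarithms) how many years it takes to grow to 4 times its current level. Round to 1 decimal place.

38.2 years

t = ln(4) / ln(1 + 0.037) = 1.3863 / 0.036332 ≈ 38.16.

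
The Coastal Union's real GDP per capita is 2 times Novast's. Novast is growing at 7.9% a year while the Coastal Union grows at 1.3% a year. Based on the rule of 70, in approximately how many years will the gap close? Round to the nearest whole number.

around 11 years

The growth-rate gap is 7.9% − 1.3% = 6.6 percentage points.
So the ratio between them halves every 70/6.6 ≈ 10.61 years.
A 2 times gap closes after 1 halving: 1 × 10.61 ≈ 11 years.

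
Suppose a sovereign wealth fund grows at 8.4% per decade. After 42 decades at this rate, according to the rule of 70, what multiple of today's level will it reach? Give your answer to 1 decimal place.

Doubles every ≈ 8.33 decades (70/8.4).
42 decades is 5.04 doublings; 2^5.04 ≈ 32.9×.

≈ 32.9 times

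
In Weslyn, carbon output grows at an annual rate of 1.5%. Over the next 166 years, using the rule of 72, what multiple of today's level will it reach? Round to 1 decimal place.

Doubles every ≈ 48.00 years (72/1.5).
166 years is 3.46 doublings; 2^3.46 ≈ 11.0×.

around 11.0 times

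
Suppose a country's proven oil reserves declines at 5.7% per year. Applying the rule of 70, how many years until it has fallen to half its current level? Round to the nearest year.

12 years

Falling at 5.7%, it halves about every 70/5.7 = 12.28 years.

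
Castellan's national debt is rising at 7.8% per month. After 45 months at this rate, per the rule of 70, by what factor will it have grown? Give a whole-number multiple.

At 7.8% one doubling takes ≈ 8.97 months; 45 months is 5 of them, so ×32.

around 32 times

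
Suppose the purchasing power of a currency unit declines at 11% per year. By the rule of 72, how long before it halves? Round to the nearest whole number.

≈ 7 years

Halving time ≈ 72 / 11 = 6.55 → 7 years.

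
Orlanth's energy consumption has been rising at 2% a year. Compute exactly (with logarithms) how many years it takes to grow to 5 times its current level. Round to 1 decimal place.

81.3 years

t = ln(5) / ln(1 + 0.02) = 1.6094 / 0.019803 ≈ 81.27.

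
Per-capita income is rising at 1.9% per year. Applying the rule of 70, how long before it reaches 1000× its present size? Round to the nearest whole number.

Doubling time ≈ 70/1.9 = 36.84 years.
Reaching 1000× takes log₂(1000) ≈ 9.97 doublings.
9.97 × 36.84 ≈ 367 years.

roughly 367 years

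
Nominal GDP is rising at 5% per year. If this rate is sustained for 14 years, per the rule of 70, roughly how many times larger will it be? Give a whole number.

roughly 2 times

70/5 ≈ 14.00 years per doubling.
14 years fits 1 doubling: 2^1 = 2.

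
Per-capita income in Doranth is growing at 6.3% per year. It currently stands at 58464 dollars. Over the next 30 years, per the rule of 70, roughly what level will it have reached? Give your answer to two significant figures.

It doubles every 70/6.3 ≈ 11.11 years, so 30 years is 2.70 doublings.
2^2.70 ≈ 6.50; 58464 × 6.50 ≈ 380000 dollars.

380000 dollars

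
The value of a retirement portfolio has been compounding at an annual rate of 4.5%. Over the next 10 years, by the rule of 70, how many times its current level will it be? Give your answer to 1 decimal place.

Doubles every ≈ 15.56 years (70/4.5).
10 years is 0.64 doublings; 2^0.64 ≈ 1.6×.

≈ 1.6 times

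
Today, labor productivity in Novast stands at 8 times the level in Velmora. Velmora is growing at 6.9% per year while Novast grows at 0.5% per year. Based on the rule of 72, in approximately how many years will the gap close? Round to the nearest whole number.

The growth-rate gap is 6.9% − 0.5% = 6.4 percentage points.
So the ratio between them halves every 72/6.4 ≈ 11.25 years.
An 8 times gap closes after 3 halvings: 3 × 11.25 ≈ 34 years.

≈ 34 years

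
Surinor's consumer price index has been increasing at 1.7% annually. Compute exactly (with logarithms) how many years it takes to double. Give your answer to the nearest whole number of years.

t = ln(2) / ln(1 + 0.017) = 0.6931 / 0.016857 ≈ 41.12.
≈ 41 years.

41 years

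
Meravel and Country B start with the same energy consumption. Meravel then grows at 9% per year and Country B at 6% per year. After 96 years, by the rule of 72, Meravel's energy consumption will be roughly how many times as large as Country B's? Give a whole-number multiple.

roughly 16 times

Meravel pulls ahead at 3 pp per year, so the ratio doubles every 72/3 ≈ 24.00 years.
In 96 years that's 4.00 doublings: 2^4.00 ≈ 16.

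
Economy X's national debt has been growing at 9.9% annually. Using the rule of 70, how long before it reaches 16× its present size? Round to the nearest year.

≈ 28 years

One doubling takes 70/9.9 = 7.07 years.
16 = 2^4, so 4 doublings → 28 years.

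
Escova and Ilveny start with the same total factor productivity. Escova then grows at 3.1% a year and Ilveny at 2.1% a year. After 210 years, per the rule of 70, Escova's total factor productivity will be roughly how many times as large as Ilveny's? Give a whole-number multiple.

Only the 1-point difference matters.
70/1 ≈ 70.00 years per doubling of the ratio; 210 years gives 3.00 doublings, so ≈ 8×.

about 8 times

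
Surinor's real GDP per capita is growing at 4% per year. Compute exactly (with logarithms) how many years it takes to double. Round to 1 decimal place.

t = ln(2) / ln(1 + 0.04) = 0.6931 / 0.039221 ≈ 17.67.

17.7 years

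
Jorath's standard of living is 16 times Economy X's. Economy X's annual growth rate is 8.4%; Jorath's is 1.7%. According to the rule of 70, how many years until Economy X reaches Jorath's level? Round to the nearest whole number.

≈ 42 years

The growth-rate gap is 8.4% − 1.7% = 6.7 percentage points.
So the ratio between them halves every 70/6.7 ≈ 10.45 years.
A 16 times gap closes after 4 halvings: 4 × 10.45 ≈ 42 years.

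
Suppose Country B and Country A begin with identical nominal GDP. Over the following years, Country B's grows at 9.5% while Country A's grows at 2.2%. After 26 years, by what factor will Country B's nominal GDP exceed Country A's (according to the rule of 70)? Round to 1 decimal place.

Rate gap = 9.5% − 2.2% = 7.3 points.
The ratio doubles every 70/7.3 ≈ 9.59 years.
26/9.59 ≈ 2.71 doublings → ratio ≈ 2^2.71 ≈ 6.5.

about 6.5 times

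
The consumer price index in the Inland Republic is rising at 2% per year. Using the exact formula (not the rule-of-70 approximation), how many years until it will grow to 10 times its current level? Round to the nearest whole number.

116 years

t = ln(10) / ln(1 + 0.02) = 2.3026 / 0.019803 ≈ 116.28.
≈ 116 years.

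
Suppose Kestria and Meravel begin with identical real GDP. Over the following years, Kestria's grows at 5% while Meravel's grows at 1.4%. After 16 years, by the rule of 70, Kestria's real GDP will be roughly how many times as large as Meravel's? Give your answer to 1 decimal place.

Rate gap = 5% − 1.4% = 3.6 points.
The ratio doubles every 70/3.6 ≈ 19.44 years.
16/19.44 ≈ 0.82 doublings → ratio ≈ 2^0.82 ≈ 1.8.

approximately 1.8 times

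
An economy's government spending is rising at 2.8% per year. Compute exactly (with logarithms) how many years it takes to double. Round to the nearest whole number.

25 years

t = ln(2) / ln(1 + 0.028) = 0.6931 / 0.027615 ≈ 25.10.
≈ 25 years.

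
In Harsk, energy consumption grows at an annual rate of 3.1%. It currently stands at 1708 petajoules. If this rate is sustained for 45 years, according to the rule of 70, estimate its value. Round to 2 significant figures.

roughly 6800 petajoules

It doubles every 70/3.1 ≈ 22.58 years, so 45 years is 1.99 doublings.
2^1.99 ≈ 3.97; 1708 × 3.97 ≈ 6800 petajoules.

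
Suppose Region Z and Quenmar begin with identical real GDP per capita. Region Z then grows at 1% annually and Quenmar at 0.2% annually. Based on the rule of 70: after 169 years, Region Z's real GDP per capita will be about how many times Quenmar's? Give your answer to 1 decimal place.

Only the 0.8-point difference matters.
70/0.8 ≈ 87.50 years per doubling of the ratio; 169 years gives 1.93 doublings, so ≈ 3.8×.

3.8 times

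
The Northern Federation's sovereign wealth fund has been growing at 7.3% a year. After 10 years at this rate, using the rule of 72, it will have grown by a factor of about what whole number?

2 times

Doubling time ≈ 72/7.3 = 9.86 years.
10/9.86 ≈ 1 doubling, so about 2^1 = 2×.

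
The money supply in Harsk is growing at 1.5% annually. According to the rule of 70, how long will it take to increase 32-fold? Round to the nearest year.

One doubling takes 70/1.5 = 46.67 years.
Getting to 32× needs 5 doublings: 5 × 46.67 ≈ 233 years.

roughly 233 years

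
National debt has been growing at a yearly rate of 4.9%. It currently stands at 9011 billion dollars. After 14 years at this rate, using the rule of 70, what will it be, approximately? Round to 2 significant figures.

It doubles every 70/4.9 ≈ 14.29 years, so 14 years is 0.98 doublings.
2^0.98 ≈ 1.97; 9011 × 1.97 ≈ 18000 billion dollars.

about 18000 billion dollars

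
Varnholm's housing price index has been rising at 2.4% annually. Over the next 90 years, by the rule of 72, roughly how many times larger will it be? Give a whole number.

about 8 times

At 2.4% one doubling takes ≈ 30.00 years; 90 years is 3 of them, so ×8.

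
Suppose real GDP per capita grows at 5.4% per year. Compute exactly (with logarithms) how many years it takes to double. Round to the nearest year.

t = ln(2) / ln(1 + 0.054) = 0.6931 / 0.052592 ≈ 13.18.
≈ 13 years.

13 years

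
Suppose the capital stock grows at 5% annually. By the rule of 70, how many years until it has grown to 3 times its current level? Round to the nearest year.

around 22 years

At 5% it doubles every 70/5 ≈ 14.00 years.
Reaching 3× takes log₂(3) ≈ 1.58 doublings.
1.58 × 14.00 ≈ 22 years.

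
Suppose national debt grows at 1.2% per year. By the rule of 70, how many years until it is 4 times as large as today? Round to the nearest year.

Doubling time ≈ 70/1.2 = 58.33 years.
4× is 2 doublings, so 2 × 58.33 ≈ 117 years.

about 117 years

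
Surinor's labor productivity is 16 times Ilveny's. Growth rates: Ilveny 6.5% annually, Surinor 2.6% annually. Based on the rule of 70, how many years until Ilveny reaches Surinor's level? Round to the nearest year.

around 72 years

Ilveny gains on Surinor at 6.5% − 2.6% = 3.9 points a year.
At that relative rate the gap halves every 70/3.9 ≈ 17.95 years.
A 16 times gap closes after 4 halvings: 4 × 17.95 ≈ 72 years.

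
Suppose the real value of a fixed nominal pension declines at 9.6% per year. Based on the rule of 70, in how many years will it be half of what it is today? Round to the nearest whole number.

Halving time ≈ 70 / 9.6 = 7.29 → 7 years.

≈ 7 years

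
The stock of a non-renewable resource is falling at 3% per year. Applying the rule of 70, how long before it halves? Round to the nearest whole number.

≈ 23 years

Halving time ≈ 70 / 3 = 23.33 → 23 years.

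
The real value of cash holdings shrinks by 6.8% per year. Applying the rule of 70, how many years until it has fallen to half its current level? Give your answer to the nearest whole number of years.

10 years

Falling at 6.8%, it halves about every 70/6.8 = 10.29 years.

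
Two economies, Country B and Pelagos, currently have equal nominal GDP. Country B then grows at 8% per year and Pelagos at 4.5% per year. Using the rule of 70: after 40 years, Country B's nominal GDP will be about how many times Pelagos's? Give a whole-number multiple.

4 times

Rate gap = 8% − 4.5% = 3.5 points.
The ratio doubles every 70/3.5 ≈ 20.00 years.
40/20.00 ≈ 2.00 doublings → ratio ≈ 2^2.00 ≈ 4.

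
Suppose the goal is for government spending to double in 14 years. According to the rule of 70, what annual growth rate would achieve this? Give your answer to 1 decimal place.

70 / 14 ≈ 5.00, so about 5.0% a year.

around 5.0%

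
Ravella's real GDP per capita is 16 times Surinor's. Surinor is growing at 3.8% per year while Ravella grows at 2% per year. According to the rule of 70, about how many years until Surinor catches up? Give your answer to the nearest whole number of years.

What matters is the difference: 1.8 pp.
Rule of 70 on the gap: the ratio halves every 70/1.8 ≈ 38.89 years.
A 16 times gap closes after 4 halvings: 4 × 38.89 ≈ 156 years.

roughly 156 years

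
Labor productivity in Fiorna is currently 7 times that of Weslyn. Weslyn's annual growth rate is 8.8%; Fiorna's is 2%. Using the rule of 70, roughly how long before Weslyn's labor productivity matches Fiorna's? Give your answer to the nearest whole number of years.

Weslyn gains on Fiorna at 8.8% − 2% = 6.8 points a year.
At that relative rate the gap halves every 70/6.8 ≈ 10.29 years.
A 7 times gap takes log₂(7) ≈ 2.81 halvings to close: 2.81 × 10.29 ≈ 29 years.

roughly 29 years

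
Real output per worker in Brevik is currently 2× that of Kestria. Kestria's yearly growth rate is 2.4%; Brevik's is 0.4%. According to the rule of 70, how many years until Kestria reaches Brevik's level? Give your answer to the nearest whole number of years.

The growth-rate gap is 2.4% − 0.4% = 2 percentage points.
So the ratio between them halves every 70/2 ≈ 35.00 years.
A 2× gap closes after 1 halving: 1 × 35.00 ≈ 35 years.

around 35 years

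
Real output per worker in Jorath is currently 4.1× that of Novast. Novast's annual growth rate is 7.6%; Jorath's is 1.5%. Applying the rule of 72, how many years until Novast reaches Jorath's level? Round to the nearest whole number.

Novast gains on Jorath at 7.6% − 1.5% = 6.1 points a year.
At that relative rate the gap halves every 72/6.1 ≈ 11.80 years.
A 4.1× gap takes log₂(4.1) ≈ 2.04 halvings to close: 2.04 × 11.80 ≈ 24 years.

24 years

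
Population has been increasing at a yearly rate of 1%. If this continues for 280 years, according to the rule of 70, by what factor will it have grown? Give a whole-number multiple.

At 1% one doubling takes ≈ 70.00 years; 280 years is 4 of them, so ×16.

about 16 times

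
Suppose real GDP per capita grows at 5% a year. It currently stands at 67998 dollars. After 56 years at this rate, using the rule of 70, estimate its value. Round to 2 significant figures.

about 1100000 dollars

Doubling time ≈ 70/5 = 14.00 years.
56 years is 56/14.00 ≈ 4.00 doublings, a factor of 2^4.00 ≈ 16.00.
67998 × 16.00 ≈ 1100000 dollars.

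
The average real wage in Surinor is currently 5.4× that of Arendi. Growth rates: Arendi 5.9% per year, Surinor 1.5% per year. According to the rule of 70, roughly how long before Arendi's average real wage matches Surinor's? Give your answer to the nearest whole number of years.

The growth-rate gap is 5.9% − 1.5% = 4.4 percentage points.
So the ratio between them halves every 70/4.4 ≈ 15.91 years.
A 5.4× gap takes log₂(5.4) ≈ 2.43 halvings to close: 2.43 × 15.91 ≈ 39 years.

approximately 39 years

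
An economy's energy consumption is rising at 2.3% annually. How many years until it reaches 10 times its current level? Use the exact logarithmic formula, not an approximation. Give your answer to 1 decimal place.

t = ln(10) / ln(1 + 0.023) = 2.3026 / 0.022739 ≈ 101.26.

101.3 years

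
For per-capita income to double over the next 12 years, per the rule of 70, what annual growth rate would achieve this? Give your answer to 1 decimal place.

70 / 12 ≈ 5.83, so about 5.8% annually.

approximately 5.8%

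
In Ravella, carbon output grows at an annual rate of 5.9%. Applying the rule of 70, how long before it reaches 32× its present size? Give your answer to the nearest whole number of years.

At 5.9% it doubles every 70/5.9 ≈ 11.86 years.
32 = 2^5, so 5 doublings → 59 years.

≈ 59 years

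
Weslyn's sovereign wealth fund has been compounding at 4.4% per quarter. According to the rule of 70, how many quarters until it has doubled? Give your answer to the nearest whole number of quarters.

approximately 16 quarters

At 4.4%, doubling takes about 70/4.4 = 15.91 quarters.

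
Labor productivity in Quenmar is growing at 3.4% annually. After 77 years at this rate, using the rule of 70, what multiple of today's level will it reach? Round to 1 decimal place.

13.4 times

Doubles every ≈ 20.59 years (70/3.4).
77 years is 3.74 doublings; 2^3.74 ≈ 13.4×.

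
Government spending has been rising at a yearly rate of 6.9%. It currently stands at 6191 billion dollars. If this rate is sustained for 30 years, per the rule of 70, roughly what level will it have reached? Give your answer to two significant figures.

It doubles every 70/6.9 ≈ 10.14 years, so 30 years is 2.96 doublings.
2^2.96 ≈ 7.78; 6191 × 7.78 ≈ 48000 billion dollars.

around 48000 billion dollars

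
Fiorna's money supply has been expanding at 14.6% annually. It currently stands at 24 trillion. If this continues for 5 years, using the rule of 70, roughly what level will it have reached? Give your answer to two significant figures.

Doubling time ≈ 70/14.6 = 4.79 years.
5 years is 5/4.79 ≈ 1.04 doublings, a factor of 2^1.04 ≈ 2.06.
24 × 2.06 ≈ 49 trillion.

≈ 49 trillion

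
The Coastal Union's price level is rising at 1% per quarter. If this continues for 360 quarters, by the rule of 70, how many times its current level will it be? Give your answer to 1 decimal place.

≈ 35.3 times

Doubling time ≈ 70/1 = 70.00 quarters.
360 quarters / 70.00 ≈ 5.14 doublings → factor 2^5.14 ≈ 35.3.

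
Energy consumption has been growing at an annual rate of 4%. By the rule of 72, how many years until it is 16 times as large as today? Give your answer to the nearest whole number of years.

roughly 72 years

Doubling time ≈ 72/4 = 18.00 years.
16× is 4 doublings, so 4 × 18.00 ≈ 72 years.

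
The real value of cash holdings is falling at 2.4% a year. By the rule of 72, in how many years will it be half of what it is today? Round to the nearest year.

approximately 30 years

Falling at 2.4%, it halves about every 72/2.4 = 30.00 years.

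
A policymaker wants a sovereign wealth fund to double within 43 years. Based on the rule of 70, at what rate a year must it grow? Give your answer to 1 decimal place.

70 / 43 ≈ 1.63, so about 1.6% a year.

around 1.6%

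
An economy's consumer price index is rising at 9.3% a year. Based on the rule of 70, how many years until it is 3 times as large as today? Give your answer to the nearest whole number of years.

roughly 12 years

One doubling takes 70/9.3 = 7.53 years.
3× is log₂ 3 ≈ 1.58 doublings, so ≈ 1.58 × 7.53 = 12 years.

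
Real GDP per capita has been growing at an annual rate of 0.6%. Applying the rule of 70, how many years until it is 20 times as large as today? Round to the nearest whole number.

One doubling takes 70/0.6 = 116.67 years.
Reaching 20× takes log₂(20) ≈ 4.32 doublings.
4.32 × 116.67 ≈ 504 years.

around 504 years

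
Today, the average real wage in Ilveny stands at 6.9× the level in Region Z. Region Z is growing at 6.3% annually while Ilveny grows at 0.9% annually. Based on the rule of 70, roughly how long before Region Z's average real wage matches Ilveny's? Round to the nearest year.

about 36 years

The growth-rate gap is 6.3% − 0.9% = 5.4 percentage points.
So the ratio between them halves every 70/5.4 ≈ 12.96 years.
A 6.9× gap takes log₂(6.9) ≈ 2.79 halvings to close: 2.79 × 12.96 ≈ 36 years.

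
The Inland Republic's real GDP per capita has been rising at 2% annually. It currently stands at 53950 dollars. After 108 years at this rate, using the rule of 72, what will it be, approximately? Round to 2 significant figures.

about 430000 dollars

Doubling time ≈ 72/2 = 36.00 years.
108 years is 108/36.00 ≈ 3.00 doublings, a factor of 2^3.00 ≈ 8.00.
53950 × 8.00 ≈ 430000 dollars.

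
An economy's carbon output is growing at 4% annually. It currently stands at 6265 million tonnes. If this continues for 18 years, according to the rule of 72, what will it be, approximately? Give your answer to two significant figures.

roughly 13000 million tonnes

Doubling time ≈ 72/4 = 18.00 years.
18 years is 18/18.00 ≈ 1.00 doublings, a factor of 2^1.00 ≈ 2.00.
6265 × 2.00 ≈ 13000 million tonnes.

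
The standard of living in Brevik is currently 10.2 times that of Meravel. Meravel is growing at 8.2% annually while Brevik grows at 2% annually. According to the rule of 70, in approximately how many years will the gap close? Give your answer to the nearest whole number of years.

approximately 38 years

Meravel gains on Brevik at 8.2% − 2% = 6.2 points a year.
At that relative rate the gap halves every 70/6.2 ≈ 11.29 years.
A 10.2 times gap takes log₂(10.2) ≈ 3.35 halvings to close: 3.35 × 11.29 ≈ 38 years.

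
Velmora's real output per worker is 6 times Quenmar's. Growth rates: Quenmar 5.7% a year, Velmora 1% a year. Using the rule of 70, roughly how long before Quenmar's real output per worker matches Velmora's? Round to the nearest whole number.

38 years

What matters is the difference: 4.7 pp.
Rule of 70 on the gap: the ratio halves every 70/4.7 ≈ 14.89 years.
A 6 times gap takes log₂(6) ≈ 2.58 halvings to close: 2.58 × 14.89 ≈ 38 years.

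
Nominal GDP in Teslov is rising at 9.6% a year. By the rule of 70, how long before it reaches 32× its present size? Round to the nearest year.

At 9.6% it doubles every 70/9.6 ≈ 7.29 years.
Getting to 32× needs 5 doublings: 5 × 7.29 ≈ 36 years.

roughly 36 years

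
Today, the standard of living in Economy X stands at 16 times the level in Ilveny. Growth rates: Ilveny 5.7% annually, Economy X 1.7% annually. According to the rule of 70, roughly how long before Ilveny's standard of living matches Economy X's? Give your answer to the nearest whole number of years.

roughly 70 years

What matters is the difference: 4 pp.
Rule of 70 on the gap: the ratio halves every 70/4 ≈ 17.50 years.
A 16 times gap closes after 4 halvings: 4 × 17.50 ≈ 70 years.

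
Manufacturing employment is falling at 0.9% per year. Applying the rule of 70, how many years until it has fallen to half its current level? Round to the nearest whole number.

Halving time ≈ 70 / 0.9 = 77.78 → 78 years.

approximately 78 years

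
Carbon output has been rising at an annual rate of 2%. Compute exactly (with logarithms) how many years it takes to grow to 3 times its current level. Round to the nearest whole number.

55 years

t = ln(3) / ln(1 + 0.02) = 1.0986 / 0.019803 ≈ 55.48.
≈ 55 years.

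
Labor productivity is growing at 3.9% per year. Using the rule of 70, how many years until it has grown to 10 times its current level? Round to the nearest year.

At 3.9% it doubles every 70/3.9 ≈ 17.95 years.
10× is log₂ 10 ≈ 3.32 doublings, so ≈ 3.32 × 17.95 = 60 years.

approximately 60 years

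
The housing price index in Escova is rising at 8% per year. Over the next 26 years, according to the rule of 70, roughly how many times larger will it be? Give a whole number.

approximately 8 times

70/8 ≈ 8.75 years per doubling.
26 years fits 3 doublings: 2^3 = 8.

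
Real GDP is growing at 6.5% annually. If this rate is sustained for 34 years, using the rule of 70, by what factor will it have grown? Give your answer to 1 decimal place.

Doubles every ≈ 10.77 years (70/6.5).
34 years is 3.16 doublings; 2^3.16 ≈ 8.9×.

roughly 8.9 times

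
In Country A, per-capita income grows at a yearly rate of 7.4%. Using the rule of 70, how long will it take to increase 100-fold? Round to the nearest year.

≈ 63 years

Doubling time ≈ 70/7.4 = 9.46 years.
100× is log₂ 100 ≈ 6.64 doublings, so ≈ 6.64 × 9.46 = 63 years.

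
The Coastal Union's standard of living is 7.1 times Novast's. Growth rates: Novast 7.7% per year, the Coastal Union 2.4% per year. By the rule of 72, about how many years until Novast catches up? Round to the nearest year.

≈ 38 years

What matters is the difference: 5.3 pp.
Rule of 72 on the gap: the ratio halves every 72/5.3 ≈ 13.58 years.
A 7.1 times gap takes log₂(7.1) ≈ 2.83 halvings to close: 2.83 × 13.58 ≈ 38 years.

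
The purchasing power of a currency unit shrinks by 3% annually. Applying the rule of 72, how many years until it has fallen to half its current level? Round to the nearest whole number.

about 24 years

Halving time ≈ 72 / 3 = 24.00 → 24 years.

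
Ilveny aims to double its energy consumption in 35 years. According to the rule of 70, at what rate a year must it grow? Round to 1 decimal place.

approximately 2.0% a year

70 / 35 ≈ 2.00, so about 2.0% a year.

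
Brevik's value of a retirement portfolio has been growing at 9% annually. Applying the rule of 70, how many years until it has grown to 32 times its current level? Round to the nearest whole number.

roughly 39 years

One doubling takes 70/9 = 7.78 years.
32× is 5 doublings, so 5 × 7.78 ≈ 39 years.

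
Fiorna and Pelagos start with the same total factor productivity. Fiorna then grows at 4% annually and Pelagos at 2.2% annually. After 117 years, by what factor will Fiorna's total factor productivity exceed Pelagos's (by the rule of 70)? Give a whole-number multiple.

Fiorna pulls ahead at 1.8 pp per year, so the ratio doubles every 70/1.8 ≈ 38.89 years.
In 117 years that's 3.01 doublings: 2^3.01 ≈ 8.

approximately 8 times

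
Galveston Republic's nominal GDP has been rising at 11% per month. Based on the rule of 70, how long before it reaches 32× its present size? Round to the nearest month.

One doubling takes 70/11 = 6.36 months.
32× is 5 doublings, so 5 × 6.36 ≈ 32 months.

about 32 months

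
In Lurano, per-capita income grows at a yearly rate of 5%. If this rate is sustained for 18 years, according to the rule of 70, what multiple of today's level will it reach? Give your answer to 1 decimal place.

Doubles every ≈ 14.00 years (70/5).
18 years is 1.29 doublings; 2^1.29 ≈ 2.4×.

2.4 times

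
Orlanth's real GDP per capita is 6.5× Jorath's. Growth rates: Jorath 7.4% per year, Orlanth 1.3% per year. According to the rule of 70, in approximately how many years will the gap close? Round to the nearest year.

31 years

What matters is the difference: 6.1 pp.
Rule of 70 on the gap: the ratio halves every 70/6.1 ≈ 11.48 years.
A 6.5× gap takes log₂(6.5) ≈ 2.70 halvings to close: 2.70 × 11.48 ≈ 31 years.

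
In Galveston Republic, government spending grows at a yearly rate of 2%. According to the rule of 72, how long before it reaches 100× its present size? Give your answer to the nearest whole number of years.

roughly 239 years

At 2% it doubles every 72/2 ≈ 36.00 years.
Reaching 100× takes log₂(100) ≈ 6.64 doublings.
6.64 × 36.00 ≈ 239 years.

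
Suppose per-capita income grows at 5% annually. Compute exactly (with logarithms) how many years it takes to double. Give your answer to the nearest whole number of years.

14 years

t = ln(2) / ln(1 + 0.05) = 0.6931 / 0.048790 ≈ 14.21.
≈ 14 years.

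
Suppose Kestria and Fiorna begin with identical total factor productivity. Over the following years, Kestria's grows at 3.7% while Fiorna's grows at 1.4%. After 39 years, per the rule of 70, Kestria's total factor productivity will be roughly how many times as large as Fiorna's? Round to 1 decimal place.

roughly 2.4 times

Kestria pulls ahead at 2.3 pp per year, so the ratio doubles every 70/2.3 ≈ 30.43 years.
In 39 years that's 1.28 doublings: 2^1.28 ≈ 2.4.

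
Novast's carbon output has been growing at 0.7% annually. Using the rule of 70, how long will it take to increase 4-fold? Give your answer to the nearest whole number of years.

approximately 200 years

Doubling time ≈ 70/0.7 = 100.00 years.
Getting to 4× needs 2 doublings: 2 × 100.00 ≈ 200 years.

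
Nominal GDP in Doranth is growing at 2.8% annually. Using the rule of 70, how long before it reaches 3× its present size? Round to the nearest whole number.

Doubling time ≈ 70/2.8 = 25.00 years.
3× is log₂ 3 ≈ 1.58 doublings, so ≈ 1.58 × 25.00 = 40 years.

roughly 40 years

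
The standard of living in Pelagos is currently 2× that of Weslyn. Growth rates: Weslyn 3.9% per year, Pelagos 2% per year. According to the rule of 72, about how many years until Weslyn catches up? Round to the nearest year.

roughly 38 years

Weslyn gains on Pelagos at 3.9% − 2% = 1.9 points a year.
At that relative rate the gap halves every 72/1.9 ≈ 37.89 years.
A 2× gap closes after 1 halving: 1 × 37.89 ≈ 38 years.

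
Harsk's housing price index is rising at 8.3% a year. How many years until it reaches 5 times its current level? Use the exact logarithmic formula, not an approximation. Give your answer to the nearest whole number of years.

20 years

t = ln(5) / ln(1 + 0.083) = 1.6094 / 0.079735 ≈ 20.18.
≈ 20 years.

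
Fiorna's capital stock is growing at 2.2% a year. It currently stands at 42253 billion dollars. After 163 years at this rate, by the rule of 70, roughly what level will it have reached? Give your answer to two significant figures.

It doubles every 70/2.2 ≈ 31.82 years, so 163 years is 5.12 doublings.
2^5.12 ≈ 34.78; 42253 × 34.78 ≈ 1500000 billion dollars.

roughly 1500000 billion dollars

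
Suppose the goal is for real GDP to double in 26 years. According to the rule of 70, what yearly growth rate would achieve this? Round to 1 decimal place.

≈ 2.7%

70 / 26 ≈ 2.69, so about 2.7% per year.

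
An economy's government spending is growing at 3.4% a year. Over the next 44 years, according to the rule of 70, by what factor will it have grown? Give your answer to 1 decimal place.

Doubling time ≈ 70/3.4 = 20.59 years.
44 years / 20.59 ≈ 2.14 doublings → factor 2^2.14 ≈ 4.4.

4.4 times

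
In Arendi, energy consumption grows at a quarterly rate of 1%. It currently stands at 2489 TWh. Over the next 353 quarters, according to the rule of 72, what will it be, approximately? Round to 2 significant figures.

Doubling time ≈ 72/1 = 72.00 quarters.
353 quarters is 353/72.00 ≈ 4.90 doublings, a factor of 2^4.90 ≈ 29.86.
2489 × 29.86 ≈ 74000 TWh.

about 74000 TWh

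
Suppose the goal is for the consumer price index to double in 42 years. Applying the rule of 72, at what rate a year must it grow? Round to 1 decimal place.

1.7%

72 / 42 ≈ 1.71, so about 1.7% a year.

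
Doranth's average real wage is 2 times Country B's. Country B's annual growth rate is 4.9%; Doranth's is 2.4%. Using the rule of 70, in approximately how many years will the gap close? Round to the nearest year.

The growth-rate gap is 4.9% − 2.4% = 2.5 percentage points.
So the ratio between them halves every 70/2.5 ≈ 28.00 years.
A 2 times gap closes after 1 halving: 1 × 28.00 ≈ 28 years.

about 28 years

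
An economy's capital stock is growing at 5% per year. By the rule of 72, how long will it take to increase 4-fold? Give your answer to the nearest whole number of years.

around 29 years

One doubling takes 72/5 = 14.40 years.
4 = 2^2, so 2 doublings → 29 years.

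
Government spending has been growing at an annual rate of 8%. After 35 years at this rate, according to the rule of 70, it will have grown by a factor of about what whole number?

about 16 times

70/8 ≈ 8.75 years per doubling.
35 years fits 4 doublings: 2^4 = 16.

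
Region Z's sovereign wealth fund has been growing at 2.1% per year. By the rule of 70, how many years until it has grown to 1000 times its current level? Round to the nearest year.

One doubling takes 70/2.1 = 33.33 years.
Reaching 1000× takes log₂(1000) ≈ 9.97 doublings.
9.97 × 33.33 ≈ 332 years.

around 332 years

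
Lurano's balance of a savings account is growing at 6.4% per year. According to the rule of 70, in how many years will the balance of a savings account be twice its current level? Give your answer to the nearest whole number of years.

11 years

At 6.4%, doubling takes about 70/6.4 = 10.94 years.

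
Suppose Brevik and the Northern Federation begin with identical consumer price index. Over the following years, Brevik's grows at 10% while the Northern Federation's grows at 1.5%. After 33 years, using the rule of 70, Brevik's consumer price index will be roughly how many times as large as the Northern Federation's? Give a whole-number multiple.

Brevik pulls ahead at 8.5 pp per year, so the ratio doubles every 70/8.5 ≈ 8.24 years.
In 33 years that's 4.00 doublings: 2^4.00 ≈ 16.

around 16 times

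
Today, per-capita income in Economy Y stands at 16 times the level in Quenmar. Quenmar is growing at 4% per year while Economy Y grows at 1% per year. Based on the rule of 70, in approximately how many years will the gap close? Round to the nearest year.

approximately 93 years

The growth-rate gap is 4% − 1% = 3 percentage points.
So the ratio between them halves every 70/3 ≈ 23.33 years.
A 16 times gap closes after 4 halvings: 4 × 23.33 ≈ 93 years.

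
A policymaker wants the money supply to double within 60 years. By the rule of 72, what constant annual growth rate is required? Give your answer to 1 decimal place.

1.2% annually

72 / 60 ≈ 1.20, so about 1.2% annually.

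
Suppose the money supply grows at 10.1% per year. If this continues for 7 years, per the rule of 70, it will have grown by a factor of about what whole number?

approximately 2 times

Doubling time ≈ 70/10.1 = 6.93 years.
7/6.93 ≈ 1 doubling, so about 2^1 = 2×.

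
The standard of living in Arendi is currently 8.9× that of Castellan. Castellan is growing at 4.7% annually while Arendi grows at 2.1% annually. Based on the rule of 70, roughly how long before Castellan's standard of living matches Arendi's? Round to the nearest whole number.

≈ 85 years

What matters is the difference: 2.6 pp.
Rule of 70 on the gap: the ratio halves every 70/2.6 ≈ 26.92 years.
An 8.9× gap takes log₂(8.9) ≈ 3.15 halvings to close: 3.15 × 26.92 ≈ 85 years.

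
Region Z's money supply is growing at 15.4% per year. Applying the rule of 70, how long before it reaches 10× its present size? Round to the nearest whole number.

approximately 15 years

At 15.4% it doubles every 70/15.4 ≈ 4.55 years.
10× is log₂ 10 ≈ 3.32 doublings, so ≈ 3.32 × 4.55 = 15 years.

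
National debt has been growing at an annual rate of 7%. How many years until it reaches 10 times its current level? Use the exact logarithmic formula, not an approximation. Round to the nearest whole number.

34 years

t = ln(10) / ln(1 + 0.07) = 2.3026 / 0.067659 ≈ 34.03.
≈ 34 years.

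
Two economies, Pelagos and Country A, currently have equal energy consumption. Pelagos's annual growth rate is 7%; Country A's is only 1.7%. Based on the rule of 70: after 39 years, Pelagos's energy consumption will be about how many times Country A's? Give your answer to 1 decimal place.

Rate gap = 7% − 1.7% = 5.3 points.
The ratio doubles every 70/5.3 ≈ 13.21 years.
39/13.21 ≈ 2.95 doublings → ratio ≈ 2^2.95 ≈ 7.7.

around 7.7 times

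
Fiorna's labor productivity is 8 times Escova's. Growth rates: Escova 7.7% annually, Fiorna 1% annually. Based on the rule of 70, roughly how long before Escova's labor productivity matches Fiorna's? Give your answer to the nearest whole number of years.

31 years

The growth-rate gap is 7.7% − 1% = 6.7 percentage points.
So the ratio between them halves every 70/6.7 ≈ 10.45 years.
An 8 times gap closes after 3 halvings: 3 × 10.45 ≈ 31 years.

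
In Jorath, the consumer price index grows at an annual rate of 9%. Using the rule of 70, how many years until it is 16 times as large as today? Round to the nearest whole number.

about 31 years

One doubling takes 70/9 = 7.78 years.
Getting to 16× needs 4 doublings: 4 × 7.78 ≈ 31 years.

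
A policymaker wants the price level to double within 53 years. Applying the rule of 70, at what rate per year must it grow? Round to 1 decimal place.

70 / 53 ≈ 1.32, so about 1.3% per year.

around 1.3%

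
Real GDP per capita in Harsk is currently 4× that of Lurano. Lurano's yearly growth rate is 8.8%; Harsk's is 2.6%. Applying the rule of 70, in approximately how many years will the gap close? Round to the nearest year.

The growth-rate gap is 8.8% − 2.6% = 6.2 percentage points.
So the ratio between them halves every 70/6.2 ≈ 11.29 years.
A 4× gap closes after 2 halvings: 2 × 11.29 ≈ 23 years.

23 years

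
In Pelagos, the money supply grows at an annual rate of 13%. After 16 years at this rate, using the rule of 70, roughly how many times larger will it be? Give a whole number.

70/13 ≈ 5.38 years per doubling.
16 years fits 3 doublings: 2^3 = 8.

approximately 8 times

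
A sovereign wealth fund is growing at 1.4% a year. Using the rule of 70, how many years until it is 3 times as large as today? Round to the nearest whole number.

One doubling takes 70/1.4 = 50.00 years.
Reaching 3× takes log₂(3) ≈ 1.58 doublings.
1.58 × 50.00 ≈ 79 years.

roughly 79 years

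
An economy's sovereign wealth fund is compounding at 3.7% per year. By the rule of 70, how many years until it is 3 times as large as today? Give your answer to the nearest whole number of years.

≈ 30 years

One doubling takes 70/3.7 = 18.92 years.
Reaching 3× takes log₂(3) ≈ 1.58 doublings.
1.58 × 18.92 ≈ 30 years.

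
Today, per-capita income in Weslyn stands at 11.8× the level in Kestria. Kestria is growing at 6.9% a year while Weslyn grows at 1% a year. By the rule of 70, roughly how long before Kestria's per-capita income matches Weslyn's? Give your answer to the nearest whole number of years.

The growth-rate gap is 6.9% − 1% = 5.9 percentage points.
So the ratio between them halves every 70/5.9 ≈ 11.86 years.
An 11.8× gap takes log₂(11.8) ≈ 3.56 halvings to close: 3.56 × 11.86 ≈ 42 years.

≈ 42 years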